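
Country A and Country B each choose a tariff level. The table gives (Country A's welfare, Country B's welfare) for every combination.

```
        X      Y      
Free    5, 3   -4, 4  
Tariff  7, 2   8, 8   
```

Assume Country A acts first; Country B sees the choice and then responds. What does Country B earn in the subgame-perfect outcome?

8

Backward induction with Country A moving first.
- Free → Country B plays Y (best of 3, 4); Country A gets -4.
- Tariff → Country B plays Y (best of 2, 8); Country A gets 8.
Among -4, 8, the best is 8 at Tariff. Subgame-perfect outcome: (Tariff, Y) with payoffs (8, 8).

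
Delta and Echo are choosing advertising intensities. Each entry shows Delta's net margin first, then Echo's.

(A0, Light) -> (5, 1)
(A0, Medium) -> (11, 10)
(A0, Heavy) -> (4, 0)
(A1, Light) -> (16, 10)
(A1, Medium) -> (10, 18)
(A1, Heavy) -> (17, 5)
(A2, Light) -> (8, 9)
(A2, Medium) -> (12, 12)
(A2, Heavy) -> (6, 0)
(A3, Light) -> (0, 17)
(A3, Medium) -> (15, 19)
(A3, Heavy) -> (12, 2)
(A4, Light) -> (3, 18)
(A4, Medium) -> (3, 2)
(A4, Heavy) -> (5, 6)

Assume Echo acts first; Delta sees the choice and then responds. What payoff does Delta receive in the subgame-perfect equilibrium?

15

Solve by backward induction (Echo leads).
- Light → Delta plays A1 (best of 5, 16, 8, 0, 3); Echo gets 10.
- Medium → Delta plays A3 (best of 11, 10, 12, 15, 3); Echo gets 19.
- Heavy → Delta plays A1 (best of 4, 17, 6, 12, 5); Echo gets 5.
Echo's induced payoffs are 10, 19, 5, so Echo commits to Medium. Subgame-perfect outcome: (A3, Medium) with payoffs (15, 19).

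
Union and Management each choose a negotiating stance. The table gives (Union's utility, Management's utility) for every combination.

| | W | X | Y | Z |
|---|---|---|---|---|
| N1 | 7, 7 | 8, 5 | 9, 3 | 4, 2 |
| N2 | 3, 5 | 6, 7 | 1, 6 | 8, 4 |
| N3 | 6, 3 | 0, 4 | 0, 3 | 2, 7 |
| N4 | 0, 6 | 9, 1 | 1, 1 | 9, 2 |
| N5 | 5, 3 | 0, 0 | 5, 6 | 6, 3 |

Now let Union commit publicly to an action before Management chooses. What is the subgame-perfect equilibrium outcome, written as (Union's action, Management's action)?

Management best-responds to each possible Union move:
- N1: BR = W, leader payoff 7.
- N2: BR = X, leader payoff 6.
- N3: BR = Z, leader payoff 2.
- N4: BR = W, leader payoff 0.
- N5: BR = Y, leader payoff 5.
Maximizing over 7, 6, 2, 0, 5, Union chooses N1. Subgame-perfect outcome: (N1, W) with payoffs (7, 7).

(N1, W)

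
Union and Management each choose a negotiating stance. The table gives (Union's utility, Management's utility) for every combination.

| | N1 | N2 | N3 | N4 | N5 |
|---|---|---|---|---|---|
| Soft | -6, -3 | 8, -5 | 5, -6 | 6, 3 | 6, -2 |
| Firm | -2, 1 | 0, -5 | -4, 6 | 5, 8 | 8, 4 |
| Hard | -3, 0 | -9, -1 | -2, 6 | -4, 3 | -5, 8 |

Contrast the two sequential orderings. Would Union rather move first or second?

If Union leads: Management's best replies are Soft→N4, Firm→N4, Hard→N5; Union's induced payoffs 6, 5, -5; outcome (Soft, N4), payoffs (6, 3).
If Management leads: Union's best replies are N1→Firm, N2→Soft, N3→Soft, N4→Soft, N5→Firm; Management's induced payoffs 1, -5, -6, 3, 4; outcome (Firm, N5), payoffs (8, 4).
Union gets 6 moving first and 8 moving second, so Union prefers to move second.

second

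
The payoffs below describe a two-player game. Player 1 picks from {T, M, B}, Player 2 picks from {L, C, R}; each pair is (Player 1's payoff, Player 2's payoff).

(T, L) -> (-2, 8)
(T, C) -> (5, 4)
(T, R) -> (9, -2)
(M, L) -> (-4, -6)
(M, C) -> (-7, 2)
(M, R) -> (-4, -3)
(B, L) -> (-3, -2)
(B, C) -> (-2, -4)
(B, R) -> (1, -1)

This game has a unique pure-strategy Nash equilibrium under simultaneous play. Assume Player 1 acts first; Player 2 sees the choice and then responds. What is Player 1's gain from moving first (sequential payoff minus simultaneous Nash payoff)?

Backward induction with Player 1 moving first.
- T: Player 2 compares 8, 4, -2 and picks L; Player 1 would get -2.
- M: Player 2 compares -6, 2, -3 and picks C; Player 1 would get -7.
- B: Player 2 compares -2, -4, -1 and picks R; Player 1 would get 1.
Among -2, -7, 1, the best is 1 at B. Subgame-perfect outcome: (B, R) with payoffs (1, -1).
Now find the simultaneous Nash equilibrium.
Player 1's best replies: L→T; C→T; R→T.
Player 2's best replies: T→L; M→C; B→R.
The unique mutual best reply is (T, L), giving (-2, 8).
Player 1's commitment gain: 1 − -2 = 3.

3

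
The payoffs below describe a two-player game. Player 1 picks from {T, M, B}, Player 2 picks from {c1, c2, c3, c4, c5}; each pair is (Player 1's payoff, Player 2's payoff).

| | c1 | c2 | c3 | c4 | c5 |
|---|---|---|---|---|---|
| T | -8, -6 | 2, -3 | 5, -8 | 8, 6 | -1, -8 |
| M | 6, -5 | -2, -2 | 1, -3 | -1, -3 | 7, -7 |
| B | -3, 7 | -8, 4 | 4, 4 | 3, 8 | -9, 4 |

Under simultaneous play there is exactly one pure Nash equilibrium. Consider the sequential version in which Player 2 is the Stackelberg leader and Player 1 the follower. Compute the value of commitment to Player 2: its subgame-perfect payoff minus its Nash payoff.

0

Work backward from Player 1's decision.
- c1 → Player 1 plays M (best of -8, 6, -3); Player 2 gets -5.
- c2 → Player 1 plays T (best of 2, -2, -8); Player 2 gets -3.
- c3 → Player 1 plays T (best of 5, 1, 4); Player 2 gets -8.
- c4 → Player 1 plays T (best of 8, -1, 3); Player 2 gets 6.
- c5 → Player 1 plays M (best of -1, 7, -9); Player 2 gets -7.
Maximizing over -5, -3, -8, 6, -7, Player 2 chooses c4. Subgame-perfect outcome: (T, c4) with payoffs (8, 6).
Now find the simultaneous Nash equilibrium.
Player 1's best replies: c1→M; c2→T; c3→T; c4→T; c5→M.
Player 2's best replies: T→c4; M→c2; B→c4.
The unique mutual best reply is (T, c4), giving (8, 6).
Player 2's commitment gain: 6 − 6 = 0.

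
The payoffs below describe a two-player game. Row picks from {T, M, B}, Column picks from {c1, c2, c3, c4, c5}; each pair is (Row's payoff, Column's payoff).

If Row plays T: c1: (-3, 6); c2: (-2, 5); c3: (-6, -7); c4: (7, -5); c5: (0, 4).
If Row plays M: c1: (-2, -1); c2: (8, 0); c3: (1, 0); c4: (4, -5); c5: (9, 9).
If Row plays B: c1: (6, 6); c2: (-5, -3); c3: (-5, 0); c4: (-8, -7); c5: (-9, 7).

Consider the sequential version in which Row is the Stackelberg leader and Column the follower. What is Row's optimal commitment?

M

Column best-responds to each possible Row move:
- T → Column plays c1 (best of 6, 5, -7, -5, 4); Row gets -3.
- M → Column plays c5 (best of -1, 0, 0, -5, 9); Row gets 9.
- B → Column plays c5 (best of 6, -3, 0, -7, 7); Row gets -9.
Maximizing over -3, 9, -9, Row chooses M. Subgame-perfect outcome: (M, c5) with payoffs (9, 9).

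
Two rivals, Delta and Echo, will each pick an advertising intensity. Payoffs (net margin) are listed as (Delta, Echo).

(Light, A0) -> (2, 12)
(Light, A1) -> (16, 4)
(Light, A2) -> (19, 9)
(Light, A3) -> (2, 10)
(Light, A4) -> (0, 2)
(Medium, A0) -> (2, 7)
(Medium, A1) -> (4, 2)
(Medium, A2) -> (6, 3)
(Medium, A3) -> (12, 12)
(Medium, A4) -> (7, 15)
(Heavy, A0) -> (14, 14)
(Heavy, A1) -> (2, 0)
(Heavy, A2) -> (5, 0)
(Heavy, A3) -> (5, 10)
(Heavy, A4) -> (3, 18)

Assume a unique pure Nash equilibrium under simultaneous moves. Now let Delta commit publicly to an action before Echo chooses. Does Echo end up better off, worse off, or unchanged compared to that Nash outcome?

Backward induction with Delta moving first.
- Light: BR = A0, leader payoff 2.
- Medium: BR = A4, leader payoff 7.
- Heavy: BR = A4, leader payoff 3.
Maximizing over 2, 7, 3, Delta chooses Medium. Subgame-perfect outcome: (Medium, A4) with payoffs (7, 15).
Now find the simultaneous Nash equilibrium.
Delta's best replies: A0→Heavy; A1→Light; A2→Light; A3→Medium; A4→Medium.
Echo's best replies: Light→A0; Medium→A4; Heavy→A4.
The unique mutual best reply is (Medium, A4), giving (7, 15).
Echo earns 15 sequentially versus 15 at the Nash outcome: unchanged.

unchanged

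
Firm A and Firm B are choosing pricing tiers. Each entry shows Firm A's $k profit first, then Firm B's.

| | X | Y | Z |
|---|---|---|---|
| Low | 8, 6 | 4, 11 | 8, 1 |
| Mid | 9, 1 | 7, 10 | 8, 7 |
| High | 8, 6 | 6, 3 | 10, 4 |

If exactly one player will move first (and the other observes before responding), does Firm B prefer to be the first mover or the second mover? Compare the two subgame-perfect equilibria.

If Firm A leads: Firm B's best replies are Low→Y, Mid→Y, High→X; Firm A's induced payoffs 4, 7, 8; outcome (High, X), payoffs (8, 6).
If Firm B leads: Firm A's best replies are X→Mid, Y→Mid, Z→High; Firm B's induced payoffs 1, 10, 4; outcome (Mid, Y), payoffs (7, 10).
Firm B gets 10 moving first and 6 moving second, so Firm B prefers to move first.

first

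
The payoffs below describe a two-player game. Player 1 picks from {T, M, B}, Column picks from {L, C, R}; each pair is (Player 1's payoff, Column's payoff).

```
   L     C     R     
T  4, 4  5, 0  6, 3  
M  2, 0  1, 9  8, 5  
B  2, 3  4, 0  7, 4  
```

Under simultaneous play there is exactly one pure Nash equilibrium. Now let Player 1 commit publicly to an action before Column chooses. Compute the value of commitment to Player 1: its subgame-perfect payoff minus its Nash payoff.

Column best-responds to each possible Player 1 move:
- T: BR = L, leader payoff 4.
- M: BR = C, leader payoff 1.
- B: BR = R, leader payoff 7.
Maximizing over 4, 1, 7, Player 1 chooses B. Subgame-perfect outcome: (B, R) with payoffs (7, 4).
Under simultaneous play:
Player 1's best replies: L→T; C→T; R→M.
Column's best replies: T→L; M→C; B→R.
The unique mutual best reply is (T, L), giving (4, 4).
Player 1's commitment gain: 7 − 4 = 3.

3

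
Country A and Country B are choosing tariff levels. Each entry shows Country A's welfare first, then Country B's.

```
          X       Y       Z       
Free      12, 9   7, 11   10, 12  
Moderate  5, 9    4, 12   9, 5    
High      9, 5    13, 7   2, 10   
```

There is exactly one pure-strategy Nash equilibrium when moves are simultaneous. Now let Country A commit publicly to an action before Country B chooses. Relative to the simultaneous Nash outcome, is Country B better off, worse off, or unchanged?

unchanged

Solve by backward induction (Country A leads).
- Free: BR = Z, leader payoff 10.
- Moderate: BR = Y, leader payoff 4.
- High: BR = Z, leader payoff 2.
Country A's induced payoffs are 10, 4, 2, so Country A commits to Free. Subgame-perfect outcome: (Free, Z) with payoffs (10, 12).
Now find the simultaneous Nash equilibrium.
Country A's best replies: X→Free; Y→High; Z→Free.
Country B's best replies: Free→Z; Moderate→Y; High→Z.
Only (Free, Z) has each player best-responding; Nash payoffs (10, 12).
Country B earns 12 sequentially versus 12 at the Nash outcome: unchanged.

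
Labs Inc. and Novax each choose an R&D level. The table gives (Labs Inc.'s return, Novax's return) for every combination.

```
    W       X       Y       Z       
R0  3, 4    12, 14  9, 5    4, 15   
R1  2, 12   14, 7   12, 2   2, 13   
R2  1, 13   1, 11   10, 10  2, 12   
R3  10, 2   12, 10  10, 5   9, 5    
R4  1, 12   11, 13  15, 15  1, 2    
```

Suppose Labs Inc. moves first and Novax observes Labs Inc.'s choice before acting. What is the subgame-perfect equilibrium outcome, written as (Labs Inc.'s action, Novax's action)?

Backward induction with Labs Inc. moving first.
- R0: Novax compares 4, 14, 5, 15 and picks Z; Labs Inc. would get 4.
- R1: Novax compares 12, 7, 2, 13 and picks Z; Labs Inc. would get 2.
- R2: Novax compares 13, 11, 10, 12 and picks W; Labs Inc. would get 1.
- R3: Novax compares 2, 10, 5, 5 and picks X; Labs Inc. would get 12.
- R4: Novax compares 12, 13, 15, 2 and picks Y; Labs Inc. would get 15.
Labs Inc.'s induced payoffs are 4, 2, 1, 12, 15, so Labs Inc. commits to R4. Subgame-perfect outcome: (R4, Y) with payoffs (15, 15).

(R4, Y)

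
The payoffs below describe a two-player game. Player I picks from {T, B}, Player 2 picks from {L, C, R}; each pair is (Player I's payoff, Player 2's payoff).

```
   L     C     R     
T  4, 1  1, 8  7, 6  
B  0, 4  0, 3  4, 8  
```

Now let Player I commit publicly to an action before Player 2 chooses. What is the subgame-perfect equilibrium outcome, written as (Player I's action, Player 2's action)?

Player 2 best-responds to each possible Player I move:
- T → Player 2 plays C (best of 1, 8, 6); Player I gets 1.
- B → Player 2 plays R (best of 4, 3, 8); Player I gets 4.
Maximizing over 1, 4, Player I chooses B. Subgame-perfect outcome: (B, R) with payoffs (4, 8).

(B, R)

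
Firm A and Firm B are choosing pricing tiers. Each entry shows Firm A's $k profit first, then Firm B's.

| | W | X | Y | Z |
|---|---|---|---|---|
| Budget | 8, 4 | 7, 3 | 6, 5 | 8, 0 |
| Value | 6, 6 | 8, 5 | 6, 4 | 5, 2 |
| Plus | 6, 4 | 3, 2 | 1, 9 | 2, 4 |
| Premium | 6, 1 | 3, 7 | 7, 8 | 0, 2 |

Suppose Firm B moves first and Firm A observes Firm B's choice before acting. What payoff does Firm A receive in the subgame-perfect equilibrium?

Backward induction with Firm B moving first.
- W: BR = Budget, leader payoff 4.
- X: BR = Value, leader payoff 5.
- Y: BR = Premium, leader payoff 8.
- Z: BR = Budget, leader payoff 0.
Firm B's induced payoffs are 4, 5, 8, 0, so Firm B commits to Y. Subgame-perfect outcome: (Premium, Y) with payoffs (7, 8).

7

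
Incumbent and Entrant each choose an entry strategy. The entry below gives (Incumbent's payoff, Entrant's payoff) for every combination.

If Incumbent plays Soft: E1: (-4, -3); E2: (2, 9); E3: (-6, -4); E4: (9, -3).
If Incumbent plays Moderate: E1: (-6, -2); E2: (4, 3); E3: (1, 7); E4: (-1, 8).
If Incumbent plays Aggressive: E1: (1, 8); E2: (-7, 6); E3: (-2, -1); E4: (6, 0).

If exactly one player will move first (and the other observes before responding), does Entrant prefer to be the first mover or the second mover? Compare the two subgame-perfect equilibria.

second

If Incumbent leads: Entrant's best replies are Soft→E2, Moderate→E4, Aggressive→E1; Incumbent's induced payoffs 2, -1, 1; outcome (Soft, E2), payoffs (2, 9).
If Entrant leads: Incumbent's best replies are E1→Aggressive, E2→Moderate, E3→Moderate, E4→Soft; Entrant's induced payoffs 8, 3, 7, -3; outcome (Aggressive, E1), payoffs (1, 8).
Entrant gets 8 moving first and 9 moving second, so Entrant prefers to move second.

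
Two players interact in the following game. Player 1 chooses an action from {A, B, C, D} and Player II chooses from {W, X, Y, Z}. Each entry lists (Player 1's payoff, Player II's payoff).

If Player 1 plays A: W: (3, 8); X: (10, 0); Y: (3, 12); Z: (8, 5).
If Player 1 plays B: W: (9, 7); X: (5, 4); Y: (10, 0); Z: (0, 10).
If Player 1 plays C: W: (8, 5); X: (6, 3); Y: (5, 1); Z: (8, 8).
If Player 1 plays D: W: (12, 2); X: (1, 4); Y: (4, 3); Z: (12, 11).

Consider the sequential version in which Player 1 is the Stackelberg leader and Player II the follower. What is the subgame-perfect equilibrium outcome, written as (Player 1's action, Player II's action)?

Work backward from Player II's decision.
- A: Player II compares 8, 0, 12, 5 and picks Y; Player 1 would get 3.
- B: Player II compares 7, 4, 0, 10 and picks Z; Player 1 would get 0.
- C: Player II compares 5, 3, 1, 8 and picks Z; Player 1 would get 8.
- D: Player II compares 2, 4, 3, 11 and picks Z; Player 1 would get 12.
Among 3, 0, 8, 12, the best is 12 at D. Subgame-perfect outcome: (D, Z) with payoffs (12, 11).

(D, Z)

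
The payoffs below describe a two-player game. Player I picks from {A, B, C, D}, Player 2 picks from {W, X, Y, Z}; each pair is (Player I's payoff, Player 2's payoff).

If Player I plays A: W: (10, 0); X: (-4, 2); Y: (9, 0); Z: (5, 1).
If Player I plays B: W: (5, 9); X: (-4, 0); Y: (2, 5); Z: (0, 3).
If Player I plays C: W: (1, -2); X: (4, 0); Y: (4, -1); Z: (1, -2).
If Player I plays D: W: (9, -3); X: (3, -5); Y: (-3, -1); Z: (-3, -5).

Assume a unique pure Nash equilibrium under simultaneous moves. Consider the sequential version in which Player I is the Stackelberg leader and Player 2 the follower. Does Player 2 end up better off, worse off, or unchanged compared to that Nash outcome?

Solve by backward induction (Player I leads).
- A → Player 2 plays X (best of 0, 2, 0, 1); Player I gets -4.
- B → Player 2 plays W (best of 9, 0, 5, 3); Player I gets 5.
- C → Player 2 plays X (best of -2, 0, -1, -2); Player I gets 4.
- D → Player 2 plays Y (best of -3, -5, -1, -5); Player I gets -3.
Among -4, 5, 4, -3, the best is 5 at B. Subgame-perfect outcome: (B, W) with payoffs (5, 9).
For the simultaneous game, intersect best replies.
Player I's best replies: W→A; X→C; Y→A; Z→A.
Player 2's best replies: A→X; B→W; C→X; D→Y.
Only (C, X) has each player best-responding; Nash payoffs (4, 0).
Player 2 earns 9 sequentially versus 0 at the Nash outcome: better off.

better off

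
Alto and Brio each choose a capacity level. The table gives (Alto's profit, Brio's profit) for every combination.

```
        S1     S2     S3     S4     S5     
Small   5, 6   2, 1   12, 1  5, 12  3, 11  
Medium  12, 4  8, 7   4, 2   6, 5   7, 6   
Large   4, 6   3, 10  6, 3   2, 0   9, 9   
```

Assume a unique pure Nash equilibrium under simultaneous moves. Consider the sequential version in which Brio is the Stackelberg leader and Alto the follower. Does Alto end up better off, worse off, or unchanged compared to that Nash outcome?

better off

Work backward from Alto's decision.
- S1: BR = Medium, leader payoff 4.
- S2: BR = Medium, leader payoff 7.
- S3: BR = Small, leader payoff 1.
- S4: BR = Medium, leader payoff 5.
- S5: BR = Large, leader payoff 9.
Among 4, 7, 1, 5, 9, the best is 9 at S5. Subgame-perfect outcome: (Large, S5) with payoffs (9, 9).
For the simultaneous game, intersect best replies.
Alto's best replies: S1→Medium; S2→Medium; S3→Small; S4→Medium; S5→Large.
Brio's best replies: Small→S4; Medium→S2; Large→S2.
Only (Medium, S2) has each player best-responding; Nash payoffs (8, 7).
Alto earns 9 sequentially versus 8 at the Nash outcome: better off.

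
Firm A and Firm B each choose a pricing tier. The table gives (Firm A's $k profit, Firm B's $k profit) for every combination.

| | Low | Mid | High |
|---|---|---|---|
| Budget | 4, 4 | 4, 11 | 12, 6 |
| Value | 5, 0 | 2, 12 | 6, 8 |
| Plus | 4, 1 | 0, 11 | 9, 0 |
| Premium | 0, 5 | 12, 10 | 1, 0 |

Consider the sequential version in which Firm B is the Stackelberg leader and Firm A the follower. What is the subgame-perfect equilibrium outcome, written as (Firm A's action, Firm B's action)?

(Premium, Mid)

Firm A best-responds to each possible Firm B move:
- Low: BR = Value, leader payoff 0.
- Mid: BR = Premium, leader payoff 10.
- High: BR = Budget, leader payoff 6.
Among 0, 10, 6, the best is 10 at Mid. Subgame-perfect outcome: (Premium, Mid) with payoffs (12, 10).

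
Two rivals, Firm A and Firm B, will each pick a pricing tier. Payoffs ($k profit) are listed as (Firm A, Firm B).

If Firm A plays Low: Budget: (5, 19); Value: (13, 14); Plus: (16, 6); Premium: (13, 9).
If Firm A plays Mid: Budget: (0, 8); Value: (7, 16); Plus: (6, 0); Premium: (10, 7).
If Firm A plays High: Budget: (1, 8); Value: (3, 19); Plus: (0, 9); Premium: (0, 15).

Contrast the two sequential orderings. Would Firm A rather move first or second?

If Firm A leads: Firm B's best replies are Low→Budget, Mid→Value, High→Value; Firm A's induced payoffs 5, 7, 3; outcome (Mid, Value), payoffs (7, 16).
If Firm B leads: Firm A's best replies are Budget→Low, Value→Low, Plus→Low, Premium→Low; Firm B's induced payoffs 19, 14, 6, 9; outcome (Low, Budget), payoffs (5, 19).
Firm A gets 7 moving first and 5 moving second, so Firm A prefers to move first.

first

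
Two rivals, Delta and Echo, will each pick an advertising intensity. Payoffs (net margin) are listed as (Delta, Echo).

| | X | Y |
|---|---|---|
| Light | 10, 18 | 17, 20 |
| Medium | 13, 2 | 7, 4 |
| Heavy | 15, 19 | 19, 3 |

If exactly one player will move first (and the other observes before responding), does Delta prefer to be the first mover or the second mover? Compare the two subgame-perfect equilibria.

If Delta leads: Echo's best replies are Light→Y, Medium→Y, Heavy→X; Delta's induced payoffs 17, 7, 15; outcome (Light, Y), payoffs (17, 20).
If Echo leads: Delta's best replies are X→Heavy, Y→Heavy; Echo's induced payoffs 19, 3; outcome (Heavy, X), payoffs (15, 19).
Delta gets 17 moving first and 15 moving second, so Delta prefers to move first.

first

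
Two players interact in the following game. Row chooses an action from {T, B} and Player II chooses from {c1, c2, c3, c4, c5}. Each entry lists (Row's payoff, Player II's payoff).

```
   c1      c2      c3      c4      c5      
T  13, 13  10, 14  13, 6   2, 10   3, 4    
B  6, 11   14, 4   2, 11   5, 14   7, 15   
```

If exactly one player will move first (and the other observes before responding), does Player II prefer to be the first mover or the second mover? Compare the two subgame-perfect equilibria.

If Row leads: Player II's best replies are T→c2, B→c5; Row's induced payoffs 10, 7; outcome (T, c2), payoffs (10, 14).
If Player II leads: Row's best replies are c1→T, c2→B, c3→T, c4→B, c5→B; Player II's induced payoffs 13, 4, 6, 14, 15; outcome (B, c5), payoffs (7, 15).
Player II gets 15 moving first and 14 moving second, so Player II prefers to move first.

first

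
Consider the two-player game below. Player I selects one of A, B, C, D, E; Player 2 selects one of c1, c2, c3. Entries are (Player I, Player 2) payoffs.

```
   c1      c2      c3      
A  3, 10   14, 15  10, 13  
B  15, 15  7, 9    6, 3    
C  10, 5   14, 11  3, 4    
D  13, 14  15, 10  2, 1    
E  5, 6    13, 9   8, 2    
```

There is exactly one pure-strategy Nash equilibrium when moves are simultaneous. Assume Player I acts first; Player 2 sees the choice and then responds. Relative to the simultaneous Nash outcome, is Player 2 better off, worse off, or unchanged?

Player 2 best-responds to each possible Player I move:
- A → Player 2 plays c2 (best of 10, 15, 13); Player I gets 14.
- B → Player 2 plays c1 (best of 15, 9, 3); Player I gets 15.
- C → Player 2 plays c2 (best of 5, 11, 4); Player I gets 14.
- D → Player 2 plays c1 (best of 14, 10, 1); Player I gets 13.
- E → Player 2 plays c2 (best of 6, 9, 2); Player I gets 13.
Player I's induced payoffs are 14, 15, 14, 13, 13, so Player I commits to B. Subgame-perfect outcome: (B, c1) with payoffs (15, 15).
Under simultaneous play:
Player I's best replies: c1→B; c2→D; c3→A.
Player 2's best replies: A→c2; B→c1; C→c2; D→c1; E→c2.
The unique mutual best reply is (B, c1), giving (15, 15).
Player 2 earns 15 sequentially versus 15 at the Nash outcome: unchanged.

unchanged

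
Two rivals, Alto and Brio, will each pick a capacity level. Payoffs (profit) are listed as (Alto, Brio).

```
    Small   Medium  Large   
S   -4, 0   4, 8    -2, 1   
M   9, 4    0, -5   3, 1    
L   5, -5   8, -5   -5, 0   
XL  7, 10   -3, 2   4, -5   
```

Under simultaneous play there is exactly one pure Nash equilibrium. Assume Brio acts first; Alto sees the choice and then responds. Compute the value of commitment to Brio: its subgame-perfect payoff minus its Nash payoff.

Backward induction with Brio moving first.
- Small: Alto compares -4, 9, 5, 7 and picks M; Brio would get 4.
- Medium: Alto compares 4, 0, 8, -3 and picks L; Brio would get -5.
- Large: Alto compares -2, 3, -5, 4 and picks XL; Brio would get -5.
Among 4, -5, -5, the best is 4 at Small. Subgame-perfect outcome: (M, Small) with payoffs (9, 4).
Now find the simultaneous Nash equilibrium.
Alto's best replies: Small→M; Medium→L; Large→XL.
Brio's best replies: S→Medium; M→Small; L→Large; XL→Small.
The unique mutual best reply is (M, Small), giving (9, 4).
Brio's commitment gain: 4 − 4 = 0.

0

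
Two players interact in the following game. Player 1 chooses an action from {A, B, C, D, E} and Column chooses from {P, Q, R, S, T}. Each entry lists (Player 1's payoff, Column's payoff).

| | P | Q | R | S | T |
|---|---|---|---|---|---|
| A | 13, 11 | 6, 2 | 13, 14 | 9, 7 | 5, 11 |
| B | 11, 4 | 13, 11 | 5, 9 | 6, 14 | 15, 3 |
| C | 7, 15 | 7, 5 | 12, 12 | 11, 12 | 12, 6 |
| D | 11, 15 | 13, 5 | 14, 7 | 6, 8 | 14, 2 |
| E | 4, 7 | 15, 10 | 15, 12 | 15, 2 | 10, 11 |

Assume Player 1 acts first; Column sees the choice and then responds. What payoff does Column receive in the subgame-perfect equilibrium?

Column best-responds to each possible Player 1 move:
- A: BR = R, leader payoff 13.
- B: BR = S, leader payoff 6.
- C: BR = P, leader payoff 7.
- D: BR = P, leader payoff 11.
- E: BR = R, leader payoff 15.
Player 1's induced payoffs are 13, 6, 7, 11, 15, so Player 1 commits to E. Subgame-perfect outcome: (E, R) with payoffs (15, 12).

12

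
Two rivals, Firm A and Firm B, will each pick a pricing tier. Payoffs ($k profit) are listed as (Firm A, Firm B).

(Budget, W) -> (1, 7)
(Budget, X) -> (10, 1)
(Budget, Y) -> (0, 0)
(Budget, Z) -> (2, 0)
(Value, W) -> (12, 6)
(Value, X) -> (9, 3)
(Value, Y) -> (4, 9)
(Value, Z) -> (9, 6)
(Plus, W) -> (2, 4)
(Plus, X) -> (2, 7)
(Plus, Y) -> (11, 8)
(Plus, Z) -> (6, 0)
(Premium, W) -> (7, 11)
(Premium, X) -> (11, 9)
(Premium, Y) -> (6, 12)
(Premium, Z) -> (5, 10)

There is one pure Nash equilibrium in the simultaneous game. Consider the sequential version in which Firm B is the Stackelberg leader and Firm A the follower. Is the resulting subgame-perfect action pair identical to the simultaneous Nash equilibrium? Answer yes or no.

no

Backward induction with Firm B moving first.
- W: BR = Value, leader payoff 6.
- X: BR = Premium, leader payoff 9.
- Y: BR = Plus, leader payoff 8.
- Z: BR = Value, leader payoff 6.
Firm B's induced payoffs are 6, 9, 8, 6, so Firm B commits to X. Subgame-perfect outcome: (Premium, X) with payoffs (11, 9).
For the simultaneous game, intersect best replies.
Firm A's best replies: W→Value; X→Premium; Y→Plus; Z→Value.
Firm B's best replies: Budget→W; Value→Y; Plus→Y; Premium→Y.
Only (Plus, Y) has each player best-responding; Nash payoffs (11, 8).
Sequential outcome (Premium, X) differs from the Nash profile (Plus, Y).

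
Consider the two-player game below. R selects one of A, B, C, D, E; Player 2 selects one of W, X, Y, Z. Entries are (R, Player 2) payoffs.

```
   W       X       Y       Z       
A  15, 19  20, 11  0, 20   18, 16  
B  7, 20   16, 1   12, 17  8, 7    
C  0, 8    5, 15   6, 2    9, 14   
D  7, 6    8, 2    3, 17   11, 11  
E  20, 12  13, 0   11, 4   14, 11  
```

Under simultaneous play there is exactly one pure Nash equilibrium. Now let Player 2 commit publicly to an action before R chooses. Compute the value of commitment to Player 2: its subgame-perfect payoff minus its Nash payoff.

5

R best-responds to each possible Player 2 move:
- W: BR = E, leader payoff 12.
- X: BR = A, leader payoff 11.
- Y: BR = B, leader payoff 17.
- Z: BR = A, leader payoff 16.
Among 12, 11, 17, 16, the best is 17 at Y. Subgame-perfect outcome: (B, Y) with payoffs (12, 17).
Now find the simultaneous Nash equilibrium.
R's best replies: W→E; X→A; Y→B; Z→A.
Player 2's best replies: A→Y; B→W; C→X; D→Y; E→W.
Only (E, W) has each player best-responding; Nash payoffs (20, 12).
Player 2's commitment gain: 17 − 12 = 5.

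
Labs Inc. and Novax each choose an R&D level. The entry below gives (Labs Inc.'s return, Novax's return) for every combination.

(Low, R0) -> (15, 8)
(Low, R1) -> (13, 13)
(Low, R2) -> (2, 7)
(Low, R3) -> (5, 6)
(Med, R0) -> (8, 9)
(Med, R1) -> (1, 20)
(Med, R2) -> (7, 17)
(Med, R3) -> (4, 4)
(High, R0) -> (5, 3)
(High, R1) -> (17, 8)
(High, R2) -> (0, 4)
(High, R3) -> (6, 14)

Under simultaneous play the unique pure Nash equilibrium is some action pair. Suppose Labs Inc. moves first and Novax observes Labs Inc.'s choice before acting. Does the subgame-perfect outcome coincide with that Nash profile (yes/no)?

Backward induction with Labs Inc. moving first.
- Low → Novax plays R1 (best of 8, 13, 7, 6); Labs Inc. gets 13.
- Med → Novax plays R1 (best of 9, 20, 17, 4); Labs Inc. gets 1.
- High → Novax plays R3 (best of 3, 8, 4, 14); Labs Inc. gets 6.
Among 13, 1, 6, the best is 13 at Low. Subgame-perfect outcome: (Low, R1) with payoffs (13, 13).
Under simultaneous play:
Labs Inc.'s best replies: R0→Low; R1→High; R2→Med; R3→High.
Novax's best replies: Low→R1; Med→R1; High→R3.
Only (High, R3) has each player best-responding; Nash payoffs (6, 14).
Sequential outcome (Low, R1) differs from the Nash profile (High, R3).

no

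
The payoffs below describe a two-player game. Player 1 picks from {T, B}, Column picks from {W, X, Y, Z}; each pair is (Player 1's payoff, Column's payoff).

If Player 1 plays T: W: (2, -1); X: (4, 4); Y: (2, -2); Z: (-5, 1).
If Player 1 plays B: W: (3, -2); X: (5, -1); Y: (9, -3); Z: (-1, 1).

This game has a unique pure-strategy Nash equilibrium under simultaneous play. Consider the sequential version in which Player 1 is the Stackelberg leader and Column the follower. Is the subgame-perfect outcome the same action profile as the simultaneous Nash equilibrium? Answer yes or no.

no

Column best-responds to each possible Player 1 move:
- T → Column plays X (best of -1, 4, -2, 1); Player 1 gets 4.
- B → Column plays Z (best of -2, -1, -3, 1); Player 1 gets -1.
Player 1's induced payoffs are 4, -1, so Player 1 commits to T. Subgame-perfect outcome: (T, X) with payoffs (4, 4).
Now find the simultaneous Nash equilibrium.
Player 1's best replies: W→B; X→B; Y→B; Z→B.
Column's best replies: T→X; B→Z.
Only (B, Z) has each player best-responding; Nash payoffs (-1, 1).
Sequential outcome (T, X) differs from the Nash profile (B, Z).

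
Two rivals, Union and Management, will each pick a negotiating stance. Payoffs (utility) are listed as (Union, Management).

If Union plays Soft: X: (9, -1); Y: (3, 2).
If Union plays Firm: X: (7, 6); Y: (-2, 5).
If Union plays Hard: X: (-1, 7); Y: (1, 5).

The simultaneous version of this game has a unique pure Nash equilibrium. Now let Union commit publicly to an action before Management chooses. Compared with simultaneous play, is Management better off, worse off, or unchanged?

better off

Work backward from Management's decision.
- Soft: BR = Y, leader payoff 3.
- Firm: BR = X, leader payoff 7.
- Hard: BR = X, leader payoff -1.
Maximizing over 3, 7, -1, Union chooses Firm. Subgame-perfect outcome: (Firm, X) with payoffs (7, 6).
Under simultaneous play:
Union's best replies: X→Soft; Y→Soft.
Management's best replies: Soft→Y; Firm→X; Hard→X.
The unique mutual best reply is (Soft, Y), giving (3, 2).
Management earns 6 sequentially versus 2 at the Nash outcome: better off.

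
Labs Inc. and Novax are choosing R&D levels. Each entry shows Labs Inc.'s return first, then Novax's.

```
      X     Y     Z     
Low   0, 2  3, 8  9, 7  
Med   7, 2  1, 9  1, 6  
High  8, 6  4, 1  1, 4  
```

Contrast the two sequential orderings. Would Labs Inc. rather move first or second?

If Labs Inc. leads: Novax's best replies are Low→Y, Med→Y, High→X; Labs Inc.'s induced payoffs 3, 1, 8; outcome (High, X), payoffs (8, 6).
If Novax leads: Labs Inc.'s best replies are X→High, Y→High, Z→Low; Novax's induced payoffs 6, 1, 7; outcome (Low, Z), payoffs (9, 7).
Labs Inc. gets 8 moving first and 9 moving second, so Labs Inc. prefers to move second.

second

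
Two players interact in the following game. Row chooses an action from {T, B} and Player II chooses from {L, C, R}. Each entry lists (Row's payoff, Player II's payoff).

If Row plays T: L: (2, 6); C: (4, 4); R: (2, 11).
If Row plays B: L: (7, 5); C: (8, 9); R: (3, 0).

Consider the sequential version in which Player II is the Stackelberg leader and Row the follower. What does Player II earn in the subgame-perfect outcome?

Backward induction with Player II moving first.
- L: Row compares 2, 7 and picks B; Player II would get 5.
- C: Row compares 4, 8 and picks B; Player II would get 9.
- R: Row compares 2, 3 and picks B; Player II would get 0.
Among 5, 9, 0, the best is 9 at C. Subgame-perfect outcome: (B, C) with payoffs (8, 9).

9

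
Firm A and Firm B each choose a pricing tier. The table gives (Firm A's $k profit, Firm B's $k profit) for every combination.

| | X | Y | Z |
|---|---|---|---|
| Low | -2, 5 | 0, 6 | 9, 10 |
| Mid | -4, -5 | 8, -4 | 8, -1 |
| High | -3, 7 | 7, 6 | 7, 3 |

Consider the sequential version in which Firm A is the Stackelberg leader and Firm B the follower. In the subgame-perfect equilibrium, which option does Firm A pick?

Solve by backward induction (Firm A leads).
- Low: BR = Z, leader payoff 9.
- Mid: BR = Z, leader payoff 8.
- High: BR = X, leader payoff -3.
Among 9, 8, -3, the best is 9 at Low. Subgame-perfect outcome: (Low, Z) with payoffs (9, 10).

Low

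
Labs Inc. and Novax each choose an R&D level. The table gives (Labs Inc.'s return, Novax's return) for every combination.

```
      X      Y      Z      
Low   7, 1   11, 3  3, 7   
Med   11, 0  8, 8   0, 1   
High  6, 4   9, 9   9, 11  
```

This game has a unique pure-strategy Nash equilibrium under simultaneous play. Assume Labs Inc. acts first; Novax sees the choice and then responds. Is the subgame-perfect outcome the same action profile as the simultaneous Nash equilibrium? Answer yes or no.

yes

Backward induction with Labs Inc. moving first.
- Low → Novax plays Z (best of 1, 3, 7); Labs Inc. gets 3.
- Med → Novax plays Y (best of 0, 8, 1); Labs Inc. gets 8.
- High → Novax plays Z (best of 4, 9, 11); Labs Inc. gets 9.
Among 3, 8, 9, the best is 9 at High. Subgame-perfect outcome: (High, Z) with payoffs (9, 11).
For the simultaneous game, intersect best replies.
Labs Inc.'s best replies: X→Med; Y→Low; Z→High.
Novax's best replies: Low→Z; Med→Y; High→Z.
Only (High, Z) has each player best-responding; Nash payoffs (9, 11).
Sequential outcome (High, Z) coincides with the Nash profile (High, Z).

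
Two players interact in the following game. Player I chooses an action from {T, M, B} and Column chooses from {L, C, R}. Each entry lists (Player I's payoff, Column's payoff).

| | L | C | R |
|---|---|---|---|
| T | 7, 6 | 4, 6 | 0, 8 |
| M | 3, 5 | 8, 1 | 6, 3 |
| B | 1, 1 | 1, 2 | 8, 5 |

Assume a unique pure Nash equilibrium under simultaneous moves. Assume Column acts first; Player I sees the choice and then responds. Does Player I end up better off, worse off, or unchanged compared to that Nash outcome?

Backward induction with Column moving first.
- L: BR = T, leader payoff 6.
- C: BR = M, leader payoff 1.
- R: BR = B, leader payoff 5.
Column's induced payoffs are 6, 1, 5, so Column commits to L. Subgame-perfect outcome: (T, L) with payoffs (7, 6).
For the simultaneous game, intersect best replies.
Player I's best replies: L→T; C→M; R→B.
Column's best replies: T→R; M→L; B→R.
Only (B, R) has each player best-responding; Nash payoffs (8, 5).
Player I earns 7 sequentially versus 8 at the Nash outcome: worse off.

worse off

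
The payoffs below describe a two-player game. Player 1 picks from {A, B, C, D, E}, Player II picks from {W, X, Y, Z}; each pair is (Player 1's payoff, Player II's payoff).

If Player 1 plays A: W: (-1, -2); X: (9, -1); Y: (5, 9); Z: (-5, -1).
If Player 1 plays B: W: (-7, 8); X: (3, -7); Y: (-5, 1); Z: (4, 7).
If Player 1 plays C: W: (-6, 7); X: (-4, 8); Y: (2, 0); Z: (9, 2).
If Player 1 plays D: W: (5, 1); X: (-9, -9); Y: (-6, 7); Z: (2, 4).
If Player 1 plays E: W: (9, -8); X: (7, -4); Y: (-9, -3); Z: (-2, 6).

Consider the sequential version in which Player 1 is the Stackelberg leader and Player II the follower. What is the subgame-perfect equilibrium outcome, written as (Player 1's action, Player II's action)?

Backward induction with Player 1 moving first.
- A: Player II compares -2, -1, 9, -1 and picks Y; Player 1 would get 5.
- B: Player II compares 8, -7, 1, 7 and picks W; Player 1 would get -7.
- C: Player II compares 7, 8, 0, 2 and picks X; Player 1 would get -4.
- D: Player II compares 1, -9, 7, 4 and picks Y; Player 1 would get -6.
- E: Player II compares -8, -4, -3, 6 and picks Z; Player 1 would get -2.
Player 1's induced payoffs are 5, -7, -4, -6, -2, so Player 1 commits to A. Subgame-perfect outcome: (A, Y) with payoffs (5, 9).

(A, Y)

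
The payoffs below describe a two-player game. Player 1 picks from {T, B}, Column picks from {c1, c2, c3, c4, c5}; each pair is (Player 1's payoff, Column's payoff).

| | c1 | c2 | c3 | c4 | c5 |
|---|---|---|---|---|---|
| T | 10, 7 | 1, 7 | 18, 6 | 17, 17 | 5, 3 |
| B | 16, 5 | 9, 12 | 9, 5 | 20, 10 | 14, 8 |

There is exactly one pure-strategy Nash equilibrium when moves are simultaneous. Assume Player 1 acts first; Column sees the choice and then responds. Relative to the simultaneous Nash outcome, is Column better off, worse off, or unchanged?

better off

Work backward from Column's decision.
- T: Column compares 7, 7, 6, 17, 3 and picks c4; Player 1 would get 17.
- B: Column compares 5, 12, 5, 10, 8 and picks c2; Player 1 would get 9.
Maximizing over 17, 9, Player 1 chooses T. Subgame-perfect outcome: (T, c4) with payoffs (17, 17).
For the simultaneous game, intersect best replies.
Player 1's best replies: c1→B; c2→B; c3→T; c4→B; c5→B.
Column's best replies: T→c4; B→c2.
The unique mutual best reply is (B, c2), giving (9, 12).
Column earns 17 sequentially versus 12 at the Nash outcome: better off.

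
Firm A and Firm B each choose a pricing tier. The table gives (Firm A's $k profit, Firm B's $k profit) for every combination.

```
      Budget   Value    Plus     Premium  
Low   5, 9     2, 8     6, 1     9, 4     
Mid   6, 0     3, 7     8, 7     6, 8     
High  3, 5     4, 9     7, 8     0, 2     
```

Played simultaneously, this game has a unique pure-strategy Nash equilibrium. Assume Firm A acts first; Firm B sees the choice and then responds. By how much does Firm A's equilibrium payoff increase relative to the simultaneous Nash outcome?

Firm B best-responds to each possible Firm A move:
- Low: Firm B compares 9, 8, 1, 4 and picks Budget; Firm A would get 5.
- Mid: Firm B compares 0, 7, 7, 8 and picks Premium; Firm A would get 6.
- High: Firm B compares 5, 9, 8, 2 and picks Value; Firm A would get 4.
Among 5, 6, 4, the best is 6 at Mid. Subgame-perfect outcome: (Mid, Premium) with payoffs (6, 8).
For the simultaneous game, intersect best replies.
Firm A's best replies: Budget→Mid; Value→High; Plus→Mid; Premium→Low.
Firm B's best replies: Low→Budget; Mid→Premium; High→Value.
Only (High, Value) has each player best-responding; Nash payoffs (4, 9).
Firm A's commitment gain: 6 − 4 = 2.

2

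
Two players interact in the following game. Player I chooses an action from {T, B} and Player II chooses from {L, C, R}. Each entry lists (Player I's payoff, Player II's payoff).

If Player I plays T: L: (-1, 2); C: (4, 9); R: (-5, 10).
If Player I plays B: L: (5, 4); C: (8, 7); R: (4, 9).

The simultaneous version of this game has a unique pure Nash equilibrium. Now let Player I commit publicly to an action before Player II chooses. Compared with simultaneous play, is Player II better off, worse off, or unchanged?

Solve by backward induction (Player I leads).
- T: BR = R, leader payoff -5.
- B: BR = R, leader payoff 4.
Maximizing over -5, 4, Player I chooses B. Subgame-perfect outcome: (B, R) with payoffs (4, 9).
Under simultaneous play:
Player I's best replies: L→B; C→B; R→B.
Player II's best replies: T→R; B→R.
The unique mutual best reply is (B, R), giving (4, 9).
Player II earns 9 sequentially versus 9 at the Nash outcome: unchanged.

unchanged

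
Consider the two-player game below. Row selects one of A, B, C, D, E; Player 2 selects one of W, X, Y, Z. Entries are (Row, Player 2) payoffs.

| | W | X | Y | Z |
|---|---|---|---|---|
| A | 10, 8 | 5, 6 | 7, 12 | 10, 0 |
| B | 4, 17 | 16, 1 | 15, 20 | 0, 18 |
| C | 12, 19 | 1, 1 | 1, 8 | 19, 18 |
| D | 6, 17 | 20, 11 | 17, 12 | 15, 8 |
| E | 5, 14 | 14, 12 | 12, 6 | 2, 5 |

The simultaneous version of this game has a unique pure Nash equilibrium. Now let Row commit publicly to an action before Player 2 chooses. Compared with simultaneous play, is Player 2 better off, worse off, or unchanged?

better off

Player 2 best-responds to each possible Row move:
- A → Player 2 plays Y (best of 8, 6, 12, 0); Row gets 7.
- B → Player 2 plays Y (best of 17, 1, 20, 18); Row gets 15.
- C → Player 2 plays W (best of 19, 1, 8, 18); Row gets 12.
- D → Player 2 plays W (best of 17, 11, 12, 8); Row gets 6.
- E → Player 2 plays W (best of 14, 12, 6, 5); Row gets 5.
Maximizing over 7, 15, 12, 6, 5, Row chooses B. Subgame-perfect outcome: (B, Y) with payoffs (15, 20).
Now find the simultaneous Nash equilibrium.
Row's best replies: W→C; X→D; Y→D; Z→C.
Player 2's best replies: A→Y; B→Y; C→W; D→W; E→W.
The unique mutual best reply is (C, W), giving (12, 19).
Player 2 earns 20 sequentially versus 19 at the Nash outcome: better off.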